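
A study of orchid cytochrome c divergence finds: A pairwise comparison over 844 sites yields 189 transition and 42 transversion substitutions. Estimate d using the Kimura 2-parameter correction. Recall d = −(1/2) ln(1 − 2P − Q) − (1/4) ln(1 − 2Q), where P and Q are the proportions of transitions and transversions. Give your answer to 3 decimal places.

0.370

P = 189/844 ≈ 0.223934 and Q = 42/844 ≈ 0.049763.
Under the Kimura two-parameter model, d = −½ ln(1 − 2P − Q) − ¼ ln(1 − 2Q).
1 − 2P − Q = 0.502369, giving −½ ln(0.502369) = 0.344210.
1 − 2Q = 0.900474, giving −¼ ln(0.900474) = 0.026208.
d = 0.344210 + 0.026208 = 0.370418.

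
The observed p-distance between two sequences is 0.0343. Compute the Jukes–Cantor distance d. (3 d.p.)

d = −(3/4) ln(1 − 4p/3) = −0.75 ln(1 − 0.045733) = −0.75 ln(0.954267)
  = −0.75 × (-0.046812) = 0.035109 substitutions/site.

0.035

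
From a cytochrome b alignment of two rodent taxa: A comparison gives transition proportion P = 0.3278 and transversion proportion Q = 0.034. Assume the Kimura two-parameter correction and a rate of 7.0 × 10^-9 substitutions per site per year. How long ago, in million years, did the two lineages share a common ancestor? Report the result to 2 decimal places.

Under the Kimura two-parameter model, d = −½ ln(1 − 2P − Q) − ¼ ln(1 − 2Q).
1 − 2P − Q = 0.3104, giving −½ ln(0.3104) = 0.584947.
1 − 2Q = 0.932, giving −¼ ln(0.932) = 0.017606.
d = 0.584947 + 0.017606 = 0.602553.
Under a molecular clock d = 2μt, so t = d/(2μ) = 0.602553 / (2 × 7.0 × 10^-9) = 43.04 million years.

43.04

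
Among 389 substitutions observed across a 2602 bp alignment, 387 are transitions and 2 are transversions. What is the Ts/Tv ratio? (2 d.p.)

R = 387/2 = 193.50.

193.50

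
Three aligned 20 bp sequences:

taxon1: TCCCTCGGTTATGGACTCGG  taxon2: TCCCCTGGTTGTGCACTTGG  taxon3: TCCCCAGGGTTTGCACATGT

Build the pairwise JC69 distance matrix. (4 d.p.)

taxon1–taxon2: 5/20 sites differ → p = 0.25, d = −0.75 ln(1 − 0.333333) = 0.304098 ≈ 0.3041.
taxon1–taxon3: 8/20 sites differ → p = 0.4, d = −0.75 ln(1 − 0.533333) = 0.571605 ≈ 0.5716.
taxon2–taxon3: 5/20 sites differ → p = 0.25, d = −0.75 ln(1 − 0.333333) = 0.304098 ≈ 0.3041.

d(taxon1,taxon2) = 0.3041, d(taxon1,taxon3) = 0.5716, d(taxon2,taxon3) = 0.3041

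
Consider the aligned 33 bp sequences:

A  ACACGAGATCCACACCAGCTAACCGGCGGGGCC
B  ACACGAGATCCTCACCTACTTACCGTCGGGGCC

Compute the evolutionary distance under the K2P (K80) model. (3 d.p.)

Of 33 sites, 1 differences are transitions and 4 are transversions, so P = 1/33 ≈ 0.030303 and Q = 4/33 ≈ 0.121212.
Under the Kimura two-parameter model, d = −½ ln(1 − 2P − Q) − ¼ ln(1 − 2Q).
1 − 2P − Q = 0.818182, giving −½ ln(0.818182) = 0.100335.
1 − 2Q = 0.757576, giving −¼ ln(0.757576) = 0.069408.
d = 0.100335 + 0.069408 = 0.169743.

0.170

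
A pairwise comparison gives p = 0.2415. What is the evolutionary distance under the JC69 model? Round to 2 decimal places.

d = −(3/4) ln(1 − 4p/3) = −0.75 ln(1 − 0.322) = −0.75 ln(0.678)
  = −0.75 × (-0.388608) = 0.291456 substitutions/site.

0.29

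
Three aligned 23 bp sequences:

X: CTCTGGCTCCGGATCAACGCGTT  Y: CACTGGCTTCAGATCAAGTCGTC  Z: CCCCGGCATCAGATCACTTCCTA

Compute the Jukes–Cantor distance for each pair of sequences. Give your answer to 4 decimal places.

d(X,Y) = 0.3206, d(X,Z) = 0.6501, d(Y,Z) = 0.3904

X–Y: 6/23 sites differ → p ≈ 0.26087, d = −0.75 ln(1 − 0.347827) = 0.320584 ≈ 0.3206.
X–Z: 10/23 sites differ → p ≈ 0.434783, d = −0.75 ln(1 − 0.579711) = 0.650110 ≈ 0.6501.
Y–Z: 7/23 sites differ → p ≈ 0.304348, d = −0.75 ln(1 − 0.405797) = 0.390401 ≈ 0.3904.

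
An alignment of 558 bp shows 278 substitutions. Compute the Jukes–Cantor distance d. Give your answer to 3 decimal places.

p = 278/558 ≈ 0.498208.
d = −(3/4) ln(1 − 4p/3) = −0.75 ln(1 − 0.664277) = −0.75 ln(0.335723)
  = −0.75 × (-1.091469) = 0.818602 substitutions/site.

0.819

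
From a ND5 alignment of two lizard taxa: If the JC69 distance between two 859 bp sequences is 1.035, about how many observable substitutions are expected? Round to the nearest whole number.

482

Invert JC69: p = (3/4)(1 − e^(−4d/3)) = 0.75 × (1 − e^(-1.38)) = 0.75 × (1 − 0.251579) = 0.561316.
Expected differing sites = pL ≈ 0.561316 × 859 = 482.170444 ≈ 482.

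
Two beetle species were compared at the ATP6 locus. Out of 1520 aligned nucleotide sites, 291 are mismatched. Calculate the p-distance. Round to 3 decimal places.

0.191

p = 291/1520 = 0.191447… ≈ 0.191 (to 3 d.p.).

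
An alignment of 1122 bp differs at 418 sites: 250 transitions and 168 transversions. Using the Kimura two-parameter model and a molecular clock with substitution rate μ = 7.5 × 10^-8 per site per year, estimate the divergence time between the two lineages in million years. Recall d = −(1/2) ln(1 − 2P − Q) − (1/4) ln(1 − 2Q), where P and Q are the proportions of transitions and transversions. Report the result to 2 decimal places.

3.61

P = 250/1122 ≈ 0.222816 and Q = 168/1122 ≈ 0.149733.
Under the Kimura two-parameter model, d = −½ ln(1 − 2P − Q) − ¼ ln(1 − 2Q).
1 − 2P − Q = 0.404635, giving −½ ln(0.404635) = 0.452385.
1 − 2Q = 0.700534, giving −¼ ln(0.700534) = 0.088978.
d = 0.452385 + 0.088978 = 0.541363.
Under a molecular clock d = 2μt, so t = d/(2μ) = 0.541363 / (2 × 7.5 × 10^-8) = 3.61 million years.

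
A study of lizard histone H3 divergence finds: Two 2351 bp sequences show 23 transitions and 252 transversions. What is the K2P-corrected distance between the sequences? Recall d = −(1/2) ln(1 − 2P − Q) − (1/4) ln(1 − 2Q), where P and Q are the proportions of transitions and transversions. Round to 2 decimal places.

0.13

P = 23/2351 ≈ 0.009783 and Q = 252/2351 ≈ 0.107188.
Under the Kimura two-parameter model, d = −½ ln(1 − 2P − Q) − ¼ ln(1 − 2Q).
1 − 2P − Q = 0.873246, giving −½ ln(0.873246) = 0.067769.
1 − 2Q = 0.785624, giving −¼ ln(0.785624) = 0.060319.
d = 0.067769 + 0.060319 = 0.128088.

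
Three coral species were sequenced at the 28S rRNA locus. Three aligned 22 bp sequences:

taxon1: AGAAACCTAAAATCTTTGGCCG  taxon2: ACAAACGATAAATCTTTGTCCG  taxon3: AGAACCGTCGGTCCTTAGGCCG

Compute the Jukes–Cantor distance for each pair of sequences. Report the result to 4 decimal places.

taxon1–taxon2: 5/22 sites differ → p ≈ 0.227273, d = −0.75 ln(1 − 0.303031) = 0.270761 ≈ 0.2708.
taxon1–taxon3: 8/22 sites differ → p ≈ 0.363636, d = −0.75 ln(1 − 0.484848) = 0.497470 ≈ 0.4975.
taxon2–taxon3: 10/22 sites differ → p ≈ 0.454545, d = −0.75 ln(1 − 0.60606) = 0.698667 ≈ 0.6987.

d(taxon1,taxon2) = 0.2708, d(taxon1,taxon3) = 0.4975, d(taxon2,taxon3) = 0.6987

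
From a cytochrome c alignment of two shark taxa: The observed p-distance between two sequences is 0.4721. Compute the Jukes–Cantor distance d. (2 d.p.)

0.74

d = −(3/4) ln(1 − 4p/3) = −0.75 ln(1 − 0.629467) = −0.75 ln(0.370533)
  = −0.75 × (-0.992813) = 0.744610 substitutions/site.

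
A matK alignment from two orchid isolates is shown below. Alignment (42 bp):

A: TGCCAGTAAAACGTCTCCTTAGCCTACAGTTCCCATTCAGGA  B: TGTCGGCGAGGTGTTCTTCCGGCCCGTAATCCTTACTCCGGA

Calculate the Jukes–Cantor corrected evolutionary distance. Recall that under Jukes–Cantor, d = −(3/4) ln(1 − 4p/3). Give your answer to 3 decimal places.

The sequences differ at 23 of 42 sites, so p = 23/42 ≈ 0.547619.
d = −(3/4) ln(1 − 4p/3) = −0.75 ln(1 − 0.730159) = −0.75 ln(0.269841)
  = −0.75 × (-1.309922) = 0.982442 substitutions/site.

0.982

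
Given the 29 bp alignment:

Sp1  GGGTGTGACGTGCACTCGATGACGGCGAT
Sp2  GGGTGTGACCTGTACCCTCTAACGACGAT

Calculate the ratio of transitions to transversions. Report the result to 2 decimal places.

Transitions are A↔G and C↔T; transversions are all other mismatches.
Transitions: 4. Transversions: 3.
R = 4/3 = 1.333333… ≈ 1.33 (to 2 d.p.).

1.33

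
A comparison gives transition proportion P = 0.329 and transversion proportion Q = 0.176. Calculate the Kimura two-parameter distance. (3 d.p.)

1.006

Under the Kimura two-parameter model, d = −½ ln(1 − 2P − Q) − ¼ ln(1 − 2Q).
1 − 2P − Q = 0.166, giving −½ ln(0.166) = 0.897884.
1 − 2Q = 0.648, giving −¼ ln(0.648) = 0.108466.
d = 0.897884 + 0.108466 = 1.006350.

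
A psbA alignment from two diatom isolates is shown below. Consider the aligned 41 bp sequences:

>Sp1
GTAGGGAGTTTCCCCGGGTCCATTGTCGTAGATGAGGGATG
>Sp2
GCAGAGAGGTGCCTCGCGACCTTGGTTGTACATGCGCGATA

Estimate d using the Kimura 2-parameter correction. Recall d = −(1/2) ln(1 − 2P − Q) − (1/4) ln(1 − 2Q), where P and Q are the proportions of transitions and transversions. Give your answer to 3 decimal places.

0.456

Of 41 sites, 5 differences are transitions and 9 are transversions, so P = 5/41 ≈ 0.121951 and Q = 9/41 ≈ 0.219512.
Under the Kimura two-parameter model, d = −½ ln(1 − 2P − Q) − ¼ ln(1 − 2Q).
1 − 2P − Q = 0.536586, giving −½ ln(0.536586) = 0.311264.
1 − 2Q = 0.560976, giving −¼ ln(0.560976) = 0.144519.
d = 0.311264 + 0.144519 = 0.455783.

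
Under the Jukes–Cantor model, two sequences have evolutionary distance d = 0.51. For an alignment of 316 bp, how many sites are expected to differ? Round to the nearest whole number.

Invert JC69: p = (3/4)(1 − e^(−4d/3)) = 0.75 × (1 − e^(-0.68)) = 0.75 × (1 − 0.506617) = 0.370037.
Expected differing sites = pL ≈ 0.370037 × 316 = 116.931692 ≈ 117.

117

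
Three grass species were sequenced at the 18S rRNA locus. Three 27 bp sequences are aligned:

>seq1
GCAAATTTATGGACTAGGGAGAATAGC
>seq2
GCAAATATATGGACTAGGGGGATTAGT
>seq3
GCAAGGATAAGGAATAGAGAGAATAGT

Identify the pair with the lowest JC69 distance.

seq1–seq2: 4/27 differ, p = 0.148, d = 0.165.
seq1–seq3: 7/27 differ, p = 0.259, d = 0.318.
seq2–seq3: 7/27 differ, p = 0.259, d = 0.318.
The smallest distance is between seq1 and seq2.

seq1 and seq2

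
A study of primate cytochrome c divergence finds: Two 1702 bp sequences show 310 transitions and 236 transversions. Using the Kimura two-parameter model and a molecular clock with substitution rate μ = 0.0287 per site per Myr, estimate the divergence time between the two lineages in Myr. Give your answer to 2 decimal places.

7.50

P = 310/1702 ≈ 0.182139 and Q = 236/1702 ≈ 0.13866.
Under the Kimura two-parameter model, d = −½ ln(1 − 2P − Q) − ¼ ln(1 − 2Q).
1 − 2P − Q = 0.497062, giving −½ ln(0.497062) = 0.349520.
1 − 2Q = 0.72268, giving −¼ ln(0.72268) = 0.081197.
d = 0.349520 + 0.081197 = 0.430717.
Under a molecular clock d = 2μt, so t = d/(2μ) = 0.430717 / (2 × 0.0287) = 7.50 Myr.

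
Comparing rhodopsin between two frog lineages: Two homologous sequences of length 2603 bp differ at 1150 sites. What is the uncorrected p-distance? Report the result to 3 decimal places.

p = 1150/2603 = 0.441797… ≈ 0.442 (to 3 d.p.).

0.442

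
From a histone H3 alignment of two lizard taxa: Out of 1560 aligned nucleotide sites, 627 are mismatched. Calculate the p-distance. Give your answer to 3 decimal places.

p = 627/1560 = 0.401923… ≈ 0.402 (to 3 d.p.).

0.402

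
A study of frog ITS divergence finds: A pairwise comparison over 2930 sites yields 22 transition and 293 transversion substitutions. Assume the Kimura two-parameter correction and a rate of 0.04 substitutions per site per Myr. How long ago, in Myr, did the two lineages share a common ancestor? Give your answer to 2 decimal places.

P = 22/2930 ≈ 0.007509 and Q = 293/2930 = 0.1.
Under the Kimura two-parameter model, d = −½ ln(1 − 2P − Q) − ¼ ln(1 − 2Q).
1 − 2P − Q = 0.884982, giving −½ ln(0.884982) = 0.061094.
1 − 2Q = 0.8, giving −¼ ln(0.8) = 0.055786.
d = 0.061094 + 0.055786 = 0.116880.
Under a molecular clock d = 2μt, so t = d/(2μ) = 0.116880 / (2 × 0.04) = 1.46 Myr.

1.46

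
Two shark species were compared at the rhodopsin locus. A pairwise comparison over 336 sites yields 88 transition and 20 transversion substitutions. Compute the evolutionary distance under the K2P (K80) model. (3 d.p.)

0.469

P = 88/336 ≈ 0.261905 and Q = 20/336 ≈ 0.059524.
Under the Kimura two-parameter model, d = −½ ln(1 − 2P − Q) − ¼ ln(1 − 2Q).
1 − 2P − Q = 0.416666, giving −½ ln(0.416666) = 0.437735.
1 − 2Q = 0.880952, giving −¼ ln(0.880952) = 0.031688.
d = 0.437735 + 0.031688 = 0.469423.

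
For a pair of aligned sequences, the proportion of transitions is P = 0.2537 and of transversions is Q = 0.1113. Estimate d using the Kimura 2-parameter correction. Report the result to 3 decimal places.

Under the Kimura two-parameter model, d = −½ ln(1 − 2P − Q) − ¼ ln(1 − 2Q).
1 − 2P − Q = 0.3813, giving −½ ln(0.3813) = 0.482084.
1 − 2Q = 0.7774, giving −¼ ln(0.7774) = 0.062950.
d = 0.482084 + 0.062950 = 0.545034.

0.545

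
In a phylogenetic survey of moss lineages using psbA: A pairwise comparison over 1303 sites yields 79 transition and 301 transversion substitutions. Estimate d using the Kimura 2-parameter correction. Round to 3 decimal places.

P = 79/1303 ≈ 0.060629 and Q = 301/1303 ≈ 0.231005.
Under the Kimura two-parameter model, d = −½ ln(1 − 2P − Q) − ¼ ln(1 − 2Q).
1 − 2P − Q = 0.647737, giving −½ ln(0.647737) = 0.217135.
1 − 2Q = 0.53799, giving −¼ ln(0.53799) = 0.154979.
d = 0.217135 + 0.154979 = 0.372114.

0.372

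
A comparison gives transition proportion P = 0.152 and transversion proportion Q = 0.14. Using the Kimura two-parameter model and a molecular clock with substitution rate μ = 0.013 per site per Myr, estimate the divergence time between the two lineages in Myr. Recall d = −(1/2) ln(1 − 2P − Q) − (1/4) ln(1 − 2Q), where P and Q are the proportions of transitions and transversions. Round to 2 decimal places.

14.45

Under the Kimura two-parameter model, d = −½ ln(1 − 2P − Q) − ¼ ln(1 − 2Q).
1 − 2P − Q = 0.556, giving −½ ln(0.556) = 0.293493.
1 − 2Q = 0.72, giving −¼ ln(0.72) = 0.082126.
d = 0.293493 + 0.082126 = 0.375619.
Under a molecular clock d = 2μt, so t = d/(2μ) = 0.375619 / (2 × 0.013) = 14.45 Myr.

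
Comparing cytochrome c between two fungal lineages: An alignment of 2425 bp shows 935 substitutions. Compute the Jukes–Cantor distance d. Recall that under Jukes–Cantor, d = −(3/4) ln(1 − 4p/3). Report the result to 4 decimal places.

p = 935/2425 ≈ 0.385567.
d = −(3/4) ln(1 − 4p/3) = −0.75 ln(1 − 0.514089) = −0.75 ln(0.485911)
  = −0.75 × (-0.721730) = 0.541298 substitutions/site.

0.5413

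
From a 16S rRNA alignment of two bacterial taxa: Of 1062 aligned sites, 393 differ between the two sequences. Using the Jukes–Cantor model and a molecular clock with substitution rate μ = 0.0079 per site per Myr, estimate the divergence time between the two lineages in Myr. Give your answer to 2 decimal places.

p = 393/1062 ≈ 0.370056.
d = −(3/4) ln(1 − 4p/3) = −0.75 ln(1 − 0.493408) = −0.75 ln(0.506592)
  = −0.75 × (-0.680049) = 0.510037 substitutions/site.
Under a molecular clock d = 2μt, so t = d/(2μ) = 0.510037 / (2 × 0.0079) = 32.28 Myr.

32.28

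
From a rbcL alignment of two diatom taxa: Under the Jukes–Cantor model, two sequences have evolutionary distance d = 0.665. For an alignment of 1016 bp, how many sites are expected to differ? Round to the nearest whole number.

Invert JC69: p = (3/4)(1 − e^(−4d/3)) = 0.75 × (1 − e^(-0.886667)) = 0.75 × (1 − 0.412027) = 0.440980.
Expected differing sites = pL ≈ 0.440980 × 1016 = 448.03568 ≈ 448.

448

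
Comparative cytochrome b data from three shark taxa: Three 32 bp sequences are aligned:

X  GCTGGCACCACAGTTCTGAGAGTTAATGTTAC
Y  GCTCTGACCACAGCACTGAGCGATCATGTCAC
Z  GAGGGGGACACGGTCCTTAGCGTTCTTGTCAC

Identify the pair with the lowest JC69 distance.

X and Y

X–Y: 9/32 differ, p = 0.281, d = 0.353.
X–Z: 12/32 differ, p = 0.375, d = 0.520.
Y–Z: 12/32 differ, p = 0.375, d = 0.520.
The smallest distance is between X and Y.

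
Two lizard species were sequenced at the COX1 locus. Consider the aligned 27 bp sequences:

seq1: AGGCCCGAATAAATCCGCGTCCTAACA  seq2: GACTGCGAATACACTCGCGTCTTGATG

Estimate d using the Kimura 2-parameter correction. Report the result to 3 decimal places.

Of 27 sites, 9 differences are transitions and 3 are transversions, so P = 9/27 ≈ 0.333333 and Q = 3/27 ≈ 0.111111.
Under the Kimura two-parameter model, d = −½ ln(1 − 2P − Q) − ¼ ln(1 − 2Q).
1 − 2P − Q = 0.222223, giving −½ ln(0.222223) = 0.752037.
1 − 2Q = 0.777778, giving −¼ ln(0.777778) = 0.062829.
d = 0.752037 + 0.062829 = 0.814866.

0.815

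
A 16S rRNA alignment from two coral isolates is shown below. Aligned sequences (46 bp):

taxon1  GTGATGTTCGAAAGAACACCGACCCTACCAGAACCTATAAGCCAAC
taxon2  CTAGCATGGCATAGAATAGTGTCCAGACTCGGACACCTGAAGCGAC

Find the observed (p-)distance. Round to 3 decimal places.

0.543

The sequences differ at 25 of 46 positions.
p = 25/46 = 0.543478… ≈ 0.543 (to 3 d.p.).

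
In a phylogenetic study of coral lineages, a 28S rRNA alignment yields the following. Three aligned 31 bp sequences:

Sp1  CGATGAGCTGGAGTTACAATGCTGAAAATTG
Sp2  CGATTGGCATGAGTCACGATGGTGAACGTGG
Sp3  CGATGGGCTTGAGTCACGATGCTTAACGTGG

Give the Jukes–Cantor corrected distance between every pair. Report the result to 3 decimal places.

d(Sp1,Sp2) = 0.422, d(Sp1,Sp3) = 0.316, d(Sp2,Sp3) = 0.142

Sp1–Sp2: 10/31 sites differ → p ≈ 0.322581, d = −0.75 ln(1 − 0.430108) = 0.421731 ≈ 0.422.
Sp1–Sp3: 8/31 sites differ → p ≈ 0.258065, d = −0.75 ln(1 − 0.344087) = 0.316295 ≈ 0.316.
Sp2–Sp3: 4/31 sites differ → p ≈ 0.129032, d = −0.75 ln(1 − 0.172043) = 0.141596 ≈ 0.142.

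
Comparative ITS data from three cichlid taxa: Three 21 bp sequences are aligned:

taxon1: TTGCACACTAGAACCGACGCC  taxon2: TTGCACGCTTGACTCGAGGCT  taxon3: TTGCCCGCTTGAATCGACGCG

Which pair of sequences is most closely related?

taxon2 and taxon3

taxon1–taxon2: 6/21 differ, p = 0.286, d = 0.360.
taxon1–taxon3: 5/21 differ, p = 0.238, d = 0.286.
taxon2–taxon3: 4/21 differ, p = 0.190, d = 0.220.
The smallest distance is between taxon2 and taxon3.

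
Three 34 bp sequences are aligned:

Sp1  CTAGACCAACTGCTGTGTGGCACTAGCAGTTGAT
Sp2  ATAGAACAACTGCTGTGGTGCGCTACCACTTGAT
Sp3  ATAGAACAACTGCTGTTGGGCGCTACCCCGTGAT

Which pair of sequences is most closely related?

Sp1–Sp2: 7/34 differ, p = 0.206, d = 0.241.
Sp1–Sp3: 9/34 differ, p = 0.265, d = 0.326.
Sp2–Sp3: 4/34 differ, p = 0.118, d = 0.128.
The smallest distance is between Sp2 and Sp3.

Sp2 and Sp3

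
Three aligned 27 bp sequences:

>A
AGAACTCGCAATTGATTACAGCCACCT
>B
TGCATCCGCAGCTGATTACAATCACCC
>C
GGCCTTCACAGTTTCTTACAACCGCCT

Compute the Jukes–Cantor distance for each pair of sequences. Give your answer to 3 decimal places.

d(A,B) = 0.441, d(A,C) = 0.511, d(B,C) = 0.511

A–B: 9/27 sites differ → p ≈ 0.333333, d = −0.75 ln(1 − 0.444444) = 0.440839 ≈ 0.441.
A–C: 10/27 sites differ → p ≈ 0.37037, d = −0.75 ln(1 − 0.493827) = 0.510658 ≈ 0.511.
B–C: 10/27 sites differ → p ≈ 0.37037, d = −0.75 ln(1 − 0.493827) = 0.510658 ≈ 0.511.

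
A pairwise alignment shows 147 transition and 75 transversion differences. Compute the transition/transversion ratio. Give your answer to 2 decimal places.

1.96

R = 147/75 = 1.96.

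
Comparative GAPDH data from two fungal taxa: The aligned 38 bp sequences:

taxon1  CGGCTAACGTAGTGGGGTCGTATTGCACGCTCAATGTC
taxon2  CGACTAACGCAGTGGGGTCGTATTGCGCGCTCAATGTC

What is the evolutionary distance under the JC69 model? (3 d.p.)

0.083

The sequences differ at 3 of 38 sites (3, 10, 27), so p = 3/38 ≈ 0.078947.
d = −(3/4) ln(1 − 4p/3) = −0.75 ln(1 − 0.105263) = −0.75 ln(0.894737)
  = −0.75 × (-0.111225) = 0.083419 substitutions/site.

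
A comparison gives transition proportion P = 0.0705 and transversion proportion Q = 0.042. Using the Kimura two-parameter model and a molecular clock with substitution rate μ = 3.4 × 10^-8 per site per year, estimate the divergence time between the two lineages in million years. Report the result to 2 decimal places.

Under the Kimura two-parameter model, d = −½ ln(1 − 2P − Q) − ¼ ln(1 − 2Q).
1 − 2P − Q = 0.817, giving −½ ln(0.817) = 0.101058.
1 − 2Q = 0.916, giving −¼ ln(0.916) = 0.021935.
d = 0.101058 + 0.021935 = 0.122993.
Under a molecular clock d = 2μt, so t = d/(2μ) = 0.122993 / (2 × 3.4 × 10^-8) = 1.81 million years.

1.81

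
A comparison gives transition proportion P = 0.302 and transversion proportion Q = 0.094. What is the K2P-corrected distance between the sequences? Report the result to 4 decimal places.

Under the Kimura two-parameter model, d = −½ ln(1 − 2P − Q) − ¼ ln(1 − 2Q).
1 − 2P − Q = 0.302, giving −½ ln(0.302) = 0.598664.
1 − 2Q = 0.812, giving −¼ ln(0.812) = 0.052064.
d = 0.598664 + 0.052064 = 0.650728.

0.6507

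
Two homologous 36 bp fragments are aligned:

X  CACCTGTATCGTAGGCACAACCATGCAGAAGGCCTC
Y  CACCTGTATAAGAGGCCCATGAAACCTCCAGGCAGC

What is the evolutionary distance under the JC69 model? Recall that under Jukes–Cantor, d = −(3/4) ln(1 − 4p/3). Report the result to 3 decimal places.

The sequences differ at 14 of 36 sites, so p = 14/36 ≈ 0.388889.
d = −(3/4) ln(1 − 4p/3) = −0.75 ln(1 − 0.518519) = −0.75 ln(0.481481)
  = −0.75 × (-0.730889) = 0.548167 substitutions/site.

0.548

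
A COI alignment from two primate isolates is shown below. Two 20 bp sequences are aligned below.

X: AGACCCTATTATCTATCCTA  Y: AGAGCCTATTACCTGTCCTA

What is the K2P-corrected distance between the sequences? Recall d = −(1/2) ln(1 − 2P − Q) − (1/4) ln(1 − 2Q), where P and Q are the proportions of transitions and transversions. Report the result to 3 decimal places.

Of 20 sites, 2 differences are transitions and 1 are transversions, so P = 2/20 = 0.1 and Q = 1/20 = 0.05.
Under the Kimura two-parameter model, d = −½ ln(1 − 2P − Q) − ¼ ln(1 − 2Q).
1 − 2P − Q = 0.75, giving −½ ln(0.75) = 0.143841.
1 − 2Q = 0.9, giving −¼ ln(0.9) = 0.026340.
d = 0.143841 + 0.026340 = 0.170181.

0.170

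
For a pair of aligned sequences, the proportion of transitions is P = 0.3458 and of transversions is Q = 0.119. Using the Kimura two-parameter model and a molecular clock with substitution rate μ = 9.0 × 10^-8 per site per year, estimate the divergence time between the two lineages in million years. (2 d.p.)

5.00

Under the Kimura two-parameter model, d = −½ ln(1 − 2P − Q) − ¼ ln(1 − 2Q).
1 − 2P − Q = 0.1894, giving −½ ln(0.1894) = 0.831947.
1 − 2Q = 0.762, giving −¼ ln(0.762) = 0.067952.
d = 0.831947 + 0.067952 = 0.899899.
Under a molecular clock d = 2μt, so t = d/(2μ) = 0.899899 / (2 × 9.0 × 10^-8) = 5.00 million years.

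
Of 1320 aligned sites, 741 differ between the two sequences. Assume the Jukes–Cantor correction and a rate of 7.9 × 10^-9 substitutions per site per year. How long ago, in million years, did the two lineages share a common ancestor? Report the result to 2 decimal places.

65.52

p = 741/1320 ≈ 0.561364.
d = −(3/4) ln(1 − 4p/3) = −0.75 ln(1 − 0.748485) = −0.75 ln(0.251515)
  = −0.75 × (-1.380253) = 1.035190 substitutions/site.
Under a molecular clock d = 2μt, so t = d/(2μ) = 1.035190 / (2 × 7.9 × 10^-9) = 65.52 million years.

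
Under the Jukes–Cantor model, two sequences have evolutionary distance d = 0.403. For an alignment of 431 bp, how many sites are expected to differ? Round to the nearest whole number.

134

Invert JC69: p = (3/4)(1 − e^(−4d/3)) = 0.75 × (1 − e^(-0.537333)) = 0.75 × (1 − 0.584305) = 0.311771.
Expected differing sites = pL ≈ 0.311771 × 431 = 134.373301 ≈ 134.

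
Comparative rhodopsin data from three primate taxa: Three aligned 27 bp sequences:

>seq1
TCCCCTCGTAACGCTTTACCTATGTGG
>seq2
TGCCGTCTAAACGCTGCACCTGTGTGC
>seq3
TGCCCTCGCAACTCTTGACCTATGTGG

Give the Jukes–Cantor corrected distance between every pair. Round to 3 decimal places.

d(seq1,seq2) = 0.377, d(seq1,seq3) = 0.165, d(seq2,seq3) = 0.377

seq1–seq2: 8/27 sites differ → p ≈ 0.296296, d = −0.75 ln(1 − 0.395061) = 0.376971 ≈ 0.377.
seq1–seq3: 4/27 sites differ → p ≈ 0.148148, d = −0.75 ln(1 − 0.197531) = 0.165047 ≈ 0.165.
seq2–seq3: 8/27 sites differ → p ≈ 0.296296, d = −0.75 ln(1 − 0.395061) = 0.376971 ≈ 0.377.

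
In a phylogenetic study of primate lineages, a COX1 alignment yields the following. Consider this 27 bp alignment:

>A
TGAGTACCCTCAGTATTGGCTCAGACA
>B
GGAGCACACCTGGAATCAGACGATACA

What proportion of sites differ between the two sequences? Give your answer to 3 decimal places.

The sequences differ at 13 of 27 positions.
p = 13/27 = 0.481481… ≈ 0.481 (to 3 d.p.).

0.481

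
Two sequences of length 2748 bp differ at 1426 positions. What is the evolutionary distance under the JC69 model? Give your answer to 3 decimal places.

0.883

p = 1426/2748 ≈ 0.518923.
d = −(3/4) ln(1 − 4p/3) = −0.75 ln(1 − 0.691897) = −0.75 ln(0.308103)
  = −0.75 × (-1.177321) = 0.882991 substitutions/site.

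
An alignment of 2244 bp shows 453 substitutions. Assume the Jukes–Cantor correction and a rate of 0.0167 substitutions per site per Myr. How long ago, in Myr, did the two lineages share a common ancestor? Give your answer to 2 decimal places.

7.04

p = 453/2244 ≈ 0.201872.
d = −(3/4) ln(1 − 4p/3) = −0.75 ln(1 − 0.269163) = −0.75 ln(0.730837)
  = −0.75 × (-0.313565) = 0.235174 substitutions/site.
Under a molecular clock d = 2μt, so t = d/(2μ) = 0.235174 / (2 × 0.0167) = 7.04 Myr.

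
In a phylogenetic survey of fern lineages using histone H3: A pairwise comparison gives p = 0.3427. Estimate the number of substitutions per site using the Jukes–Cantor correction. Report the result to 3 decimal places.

0.458

d = −(3/4) ln(1 − 4p/3) = −0.75 ln(1 − 0.456933) = −0.75 ln(0.543067)
  = −0.75 × (-0.610523) = 0.457892 substitutions/site.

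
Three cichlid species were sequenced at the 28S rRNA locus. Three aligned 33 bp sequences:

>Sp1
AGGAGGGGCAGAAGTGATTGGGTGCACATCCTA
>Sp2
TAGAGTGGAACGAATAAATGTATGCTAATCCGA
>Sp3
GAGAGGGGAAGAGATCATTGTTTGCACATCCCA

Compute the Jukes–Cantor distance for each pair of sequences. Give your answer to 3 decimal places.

Sp1–Sp2: 14/33 sites differ → p ≈ 0.424242, d = −0.75 ln(1 − 0.565656) = 0.625439 ≈ 0.625.
Sp1–Sp3: 9/33 sites differ → p ≈ 0.272727, d = −0.75 ln(1 − 0.363636) = 0.338988 ≈ 0.339.
Sp2–Sp3: 11/33 sites differ → p ≈ 0.333333, d = −0.75 ln(1 − 0.444444) = 0.440839 ≈ 0.441.

d(Sp1,Sp2) = 0.625, d(Sp1,Sp3) = 0.339, d(Sp2,Sp3) = 0.441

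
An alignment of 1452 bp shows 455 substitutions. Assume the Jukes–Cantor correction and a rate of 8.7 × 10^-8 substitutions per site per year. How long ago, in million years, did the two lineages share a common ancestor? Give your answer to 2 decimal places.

2.33

p = 455/1452 ≈ 0.313361.
d = −(3/4) ln(1 − 4p/3) = −0.75 ln(1 − 0.417815) = −0.75 ln(0.582185)
  = −0.75 × (-0.540967) = 0.405725 substitutions/site.
Under a molecular clock d = 2μt, so t = d/(2μ) = 0.405725 / (2 × 8.7 × 10^-8) = 2.33 million years.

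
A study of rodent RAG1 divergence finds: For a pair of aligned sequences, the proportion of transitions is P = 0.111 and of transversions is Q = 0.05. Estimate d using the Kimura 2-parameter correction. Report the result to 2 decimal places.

Under the Kimura two-parameter model, d = −½ ln(1 − 2P − Q) − ¼ ln(1 − 2Q).
1 − 2P − Q = 0.728, giving −½ ln(0.728) = 0.158727.
1 − 2Q = 0.9, giving −¼ ln(0.9) = 0.026340.
d = 0.158727 + 0.026340 = 0.185067.

0.19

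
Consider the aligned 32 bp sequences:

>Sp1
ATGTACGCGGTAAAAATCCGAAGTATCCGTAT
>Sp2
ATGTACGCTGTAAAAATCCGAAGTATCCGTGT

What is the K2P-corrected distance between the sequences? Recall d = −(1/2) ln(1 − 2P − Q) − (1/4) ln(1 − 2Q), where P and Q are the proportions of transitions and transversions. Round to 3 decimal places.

0.065

Of 32 sites, 1 differences are transitions and 1 are transversions, so P = 1/32 = 0.03125 and Q = 1/32 = 0.03125.
Under the Kimura two-parameter model, d = −½ ln(1 − 2P − Q) − ¼ ln(1 − 2Q).
1 − 2P − Q = 0.90625, giving −½ ln(0.90625) = 0.049220.
1 − 2Q = 0.9375, giving −¼ ln(0.9375) = 0.016135.
d = 0.049220 + 0.016135 = 0.065355.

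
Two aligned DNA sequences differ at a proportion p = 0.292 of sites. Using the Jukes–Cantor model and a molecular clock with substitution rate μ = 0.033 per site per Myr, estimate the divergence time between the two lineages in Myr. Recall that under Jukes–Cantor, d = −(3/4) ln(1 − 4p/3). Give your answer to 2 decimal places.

d = −(3/4) ln(1 − 4p/3) = −0.75 ln(1 − 0.389333) = −0.75 ln(0.610667)
  = −0.75 × (-0.493203) = 0.369902 substitutions/site.
Under a molecular clock d = 2μt, so t = d/(2μ) = 0.369902 / (2 × 0.033) = 5.60 Myr.

5.60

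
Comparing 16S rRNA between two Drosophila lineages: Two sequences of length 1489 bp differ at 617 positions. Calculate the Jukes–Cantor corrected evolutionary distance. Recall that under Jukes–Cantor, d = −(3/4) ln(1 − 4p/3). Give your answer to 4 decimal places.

0.6031

p = 617/1489 ≈ 0.414372.
d = −(3/4) ln(1 − 4p/3) = −0.75 ln(1 − 0.552496) = −0.75 ln(0.447504)
  = −0.75 × (-0.804070) = 0.603053 substitutions/site.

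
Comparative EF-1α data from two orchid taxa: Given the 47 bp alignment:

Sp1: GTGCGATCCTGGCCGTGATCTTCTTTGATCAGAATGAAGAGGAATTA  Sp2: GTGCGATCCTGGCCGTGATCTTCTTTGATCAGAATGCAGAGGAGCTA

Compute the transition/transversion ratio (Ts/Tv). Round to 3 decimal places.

2.000

Transitions are A↔G and C↔T; transversions are all other mismatches.
Transitions: 2. Transversions: 1.
R = 2/1 = 2.000.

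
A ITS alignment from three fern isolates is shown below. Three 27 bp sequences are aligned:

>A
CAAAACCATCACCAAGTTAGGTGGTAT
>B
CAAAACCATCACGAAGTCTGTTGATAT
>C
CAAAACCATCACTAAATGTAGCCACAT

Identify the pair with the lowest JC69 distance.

A and B

A–B: 5/27 differ, p = 0.185, d = 0.213.
A–C: 9/27 differ, p = 0.333, d = 0.441.
B–C: 8/27 differ, p = 0.296, d = 0.377.
The smallest distance is between A and B.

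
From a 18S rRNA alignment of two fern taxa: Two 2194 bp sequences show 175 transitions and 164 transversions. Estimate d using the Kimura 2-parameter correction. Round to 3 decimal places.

P = 175/2194 ≈ 0.079763 and Q = 164/2194 ≈ 0.074749.
Under the Kimura two-parameter model, d = −½ ln(1 − 2P − Q) − ¼ ln(1 − 2Q).
1 − 2P − Q = 0.765725, giving −½ ln(0.765725) = 0.133466.
1 − 2Q = 0.850502, giving −¼ ln(0.850502) = 0.040482.
d = 0.133466 + 0.040482 = 0.173948.

0.174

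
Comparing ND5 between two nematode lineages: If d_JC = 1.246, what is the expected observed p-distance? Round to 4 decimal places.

0.6076

p = (3/4)(1 − e^(−4d/3)) = 0.75 × (1 − e^(-1.661333)) = 0.75 × (1 − 0.189886) = 0.607586.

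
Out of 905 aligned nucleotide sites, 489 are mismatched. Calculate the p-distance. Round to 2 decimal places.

0.54

p = 489/905 = 0.540331… ≈ 0.54 (to 2 d.p.).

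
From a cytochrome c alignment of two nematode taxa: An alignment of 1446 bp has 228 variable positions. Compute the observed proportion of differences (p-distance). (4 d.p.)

p = 228/1446 = 0.157676… ≈ 0.1577 (to 4 d.p.).

0.1577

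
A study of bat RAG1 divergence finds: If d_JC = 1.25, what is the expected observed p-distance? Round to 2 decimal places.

p = (3/4)(1 − e^(−4d/3)) = 0.75 × (1 − e^(-1.666667)) = 0.75 × (1 − 0.188876) = 0.608343.

0.61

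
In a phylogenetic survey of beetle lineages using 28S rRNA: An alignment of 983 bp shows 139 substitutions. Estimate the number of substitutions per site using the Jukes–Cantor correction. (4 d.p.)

p = 139/983 ≈ 0.141404.
d = −(3/4) ln(1 − 4p/3) = −0.75 ln(1 − 0.188539) = −0.75 ln(0.811461)
  = −0.75 × (-0.208919) = 0.156689 substitutions/site.

0.1567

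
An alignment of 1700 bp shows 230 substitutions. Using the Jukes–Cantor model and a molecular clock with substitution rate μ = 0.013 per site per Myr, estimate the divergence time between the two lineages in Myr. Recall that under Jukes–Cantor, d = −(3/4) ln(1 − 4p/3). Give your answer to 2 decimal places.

5.74

p = 230/1700 ≈ 0.135294.
d = −(3/4) ln(1 − 4p/3) = −0.75 ln(1 − 0.180392) = −0.75 ln(0.819608)
  = −0.75 × (-0.198929) = 0.149197 substitutions/site.
Under a molecular clock d = 2μt, so t = d/(2μ) = 0.149197 / (2 × 0.013) = 5.74 Myr.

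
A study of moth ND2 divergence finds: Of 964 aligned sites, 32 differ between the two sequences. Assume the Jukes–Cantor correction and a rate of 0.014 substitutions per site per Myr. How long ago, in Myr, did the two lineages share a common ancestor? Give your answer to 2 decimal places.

p = 32/964 ≈ 0.033195.
d = −(3/4) ln(1 − 4p/3) = −0.75 ln(1 − 0.04426) = −0.75 ln(0.95574)
  = −0.75 × (-0.045269) = 0.033952 substitutions/site.
Under a molecular clock d = 2μt, so t = d/(2μ) = 0.033952 / (2 × 0.014) = 1.21 Myr.

1.21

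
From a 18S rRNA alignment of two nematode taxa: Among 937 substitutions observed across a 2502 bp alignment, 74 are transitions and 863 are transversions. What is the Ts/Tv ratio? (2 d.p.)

R = 74/863 = 0.085747… ≈ 0.09 (to 2 d.p.).

0.09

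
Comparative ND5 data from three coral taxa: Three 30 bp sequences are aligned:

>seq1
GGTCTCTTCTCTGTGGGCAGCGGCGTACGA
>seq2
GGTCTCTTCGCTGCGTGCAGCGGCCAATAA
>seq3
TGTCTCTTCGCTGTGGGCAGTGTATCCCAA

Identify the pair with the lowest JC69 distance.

seq1–seq2: 7/30 differ, p = 0.233, d = 0.280.
seq1–seq3: 9/30 differ, p = 0.300, d = 0.383.
seq2–seq3: 10/30 differ, p = 0.333, d = 0.441.
The smallest distance is between seq1 and seq2.

seq1 and seq2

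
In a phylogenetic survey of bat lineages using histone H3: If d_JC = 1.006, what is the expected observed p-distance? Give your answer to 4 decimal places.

0.5539

p = (3/4)(1 − e^(−4d/3)) = 0.75 × (1 − e^(-1.341333)) = 0.75 × (1 − 0.261497) = 0.553877.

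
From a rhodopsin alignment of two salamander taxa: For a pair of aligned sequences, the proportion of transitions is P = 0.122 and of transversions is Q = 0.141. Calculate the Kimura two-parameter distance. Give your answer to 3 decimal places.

Under the Kimura two-parameter model, d = −½ ln(1 − 2P − Q) − ¼ ln(1 − 2Q).
1 − 2P − Q = 0.615, giving −½ ln(0.615) = 0.243067.
1 − 2Q = 0.718, giving −¼ ln(0.718) = 0.082821.
d = 0.243067 + 0.082821 = 0.325888.

0.326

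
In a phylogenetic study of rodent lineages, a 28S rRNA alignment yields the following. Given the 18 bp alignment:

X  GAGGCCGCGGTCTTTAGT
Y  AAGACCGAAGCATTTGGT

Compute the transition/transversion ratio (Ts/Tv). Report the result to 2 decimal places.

Transitions are A↔G and C↔T; transversions are all other mismatches.
Transitions: 5. Transversions: 2.
R = 5/2 = 2.50.

2.50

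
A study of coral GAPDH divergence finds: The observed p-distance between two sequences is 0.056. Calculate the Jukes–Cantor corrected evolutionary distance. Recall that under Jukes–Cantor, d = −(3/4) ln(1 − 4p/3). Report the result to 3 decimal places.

d = −(3/4) ln(1 − 4p/3) = −0.75 ln(1 − 0.074667) = −0.75 ln(0.925333)
  = −0.75 × (-0.077602) = 0.058202 substitutions/site.

0.058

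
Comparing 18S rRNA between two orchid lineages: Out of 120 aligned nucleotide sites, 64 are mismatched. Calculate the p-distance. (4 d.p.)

0.5333

p = 64/120 = 0.533333… ≈ 0.5333 (to 4 d.p.).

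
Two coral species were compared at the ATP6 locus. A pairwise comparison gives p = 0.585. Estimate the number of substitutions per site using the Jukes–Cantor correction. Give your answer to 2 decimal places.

d = −(3/4) ln(1 − 4p/3) = −0.75 ln(1 − 0.78) = −0.75 ln(0.22)
  = −0.75 × (-1.514128) = 1.135596 substitutions/site.

1.14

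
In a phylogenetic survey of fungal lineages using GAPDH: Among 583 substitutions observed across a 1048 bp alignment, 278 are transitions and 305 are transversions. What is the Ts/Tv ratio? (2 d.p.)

0.91

R = 278/305 = 0.911475… ≈ 0.91 (to 2 d.p.).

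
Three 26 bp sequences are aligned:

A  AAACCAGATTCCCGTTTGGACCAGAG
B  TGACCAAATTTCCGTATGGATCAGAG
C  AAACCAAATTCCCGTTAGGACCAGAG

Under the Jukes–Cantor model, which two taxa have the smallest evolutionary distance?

A–B: 6/26 differ, p = 0.231, d = 0.276.
A–C: 2/26 differ, p = 0.077, d = 0.081.
B–C: 6/26 differ, p = 0.231, d = 0.276.
The smallest distance is between A and C.

A and C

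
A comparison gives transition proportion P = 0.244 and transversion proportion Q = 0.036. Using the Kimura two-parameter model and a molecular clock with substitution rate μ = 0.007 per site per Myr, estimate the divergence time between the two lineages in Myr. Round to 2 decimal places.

27.85

Under the Kimura two-parameter model, d = −½ ln(1 − 2P − Q) − ¼ ln(1 − 2Q).
1 − 2P − Q = 0.476, giving −½ ln(0.476) = 0.371169.
1 − 2Q = 0.928, giving −¼ ln(0.928) = 0.018681.
d = 0.371169 + 0.018681 = 0.389850.
Under a molecular clock d = 2μt, so t = d/(2μ) = 0.389850 / (2 × 0.007) = 27.85 Myr.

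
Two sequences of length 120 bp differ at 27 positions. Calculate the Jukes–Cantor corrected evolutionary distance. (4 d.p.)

p = 27/120 = 0.225.
d = −(3/4) ln(1 − 4p/3) = −0.75 ln(1 − 0.3) = −0.75 ln(0.7)
  = −0.75 × (-0.356675) = 0.267506 substitutions/site.

0.2675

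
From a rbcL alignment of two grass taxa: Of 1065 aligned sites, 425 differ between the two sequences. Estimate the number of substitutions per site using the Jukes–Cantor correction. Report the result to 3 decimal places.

0.570

p = 425/1065 ≈ 0.399061.
d = −(3/4) ln(1 − 4p/3) = −0.75 ln(1 − 0.532081) = −0.75 ln(0.467919)
  = −0.75 × (-0.759460) = 0.569595 substitutions/site.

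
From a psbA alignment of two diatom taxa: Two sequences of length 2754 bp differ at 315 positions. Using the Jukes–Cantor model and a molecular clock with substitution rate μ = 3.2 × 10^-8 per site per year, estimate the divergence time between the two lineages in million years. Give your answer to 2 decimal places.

p = 315/2754 ≈ 0.114379.
d = −(3/4) ln(1 − 4p/3) = −0.75 ln(1 − 0.152505) = −0.75 ln(0.847495)
  = −0.75 × (-0.165470) = 0.124103 substitutions/site.
Under a molecular clock d = 2μt, so t = d/(2μ) = 0.124103 / (2 × 3.2 × 10^-8) = 1.94 million years.

1.94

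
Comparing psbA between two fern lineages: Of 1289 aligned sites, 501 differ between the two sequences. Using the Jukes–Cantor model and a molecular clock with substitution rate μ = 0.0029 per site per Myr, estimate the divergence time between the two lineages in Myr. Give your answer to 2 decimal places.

p = 501/1289 ≈ 0.388673.
d = −(3/4) ln(1 − 4p/3) = −0.75 ln(1 − 0.518231) = −0.75 ln(0.481769)
  = −0.75 × (-0.730291) = 0.547718 substitutions/site.
Under a molecular clock d = 2μt, so t = d/(2μ) = 0.547718 / (2 × 0.0029) = 94.43 Myr.

94.43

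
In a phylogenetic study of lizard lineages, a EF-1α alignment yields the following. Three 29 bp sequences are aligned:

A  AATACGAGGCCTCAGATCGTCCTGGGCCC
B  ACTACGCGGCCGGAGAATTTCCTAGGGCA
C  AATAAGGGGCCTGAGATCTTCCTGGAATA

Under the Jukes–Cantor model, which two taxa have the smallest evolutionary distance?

A–B: 10/29 differ, p = 0.345, d = 0.462.
A–C: 8/29 differ, p = 0.276, d = 0.344.
B–C: 10/29 differ, p = 0.345, d = 0.462.
The smallest distance is between A and C.

A and C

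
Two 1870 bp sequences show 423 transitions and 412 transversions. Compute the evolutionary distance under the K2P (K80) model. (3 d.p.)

0.704

P = 423/1870 ≈ 0.226203 and Q = 412/1870 ≈ 0.220321.
Under the Kimura two-parameter model, d = −½ ln(1 − 2P − Q) − ¼ ln(1 − 2Q).
1 − 2P − Q = 0.327273, giving −½ ln(0.327273) = 0.558480.
1 − 2Q = 0.559358, giving −¼ ln(0.559358) = 0.145241.
d = 0.558480 + 0.145241 = 0.703721.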